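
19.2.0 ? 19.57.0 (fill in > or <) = <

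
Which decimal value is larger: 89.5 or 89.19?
89.5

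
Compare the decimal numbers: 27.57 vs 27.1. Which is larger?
27.57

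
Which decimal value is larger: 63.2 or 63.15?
63.2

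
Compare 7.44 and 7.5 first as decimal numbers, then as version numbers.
As decimals: 7.44 < 7.5. As versions: v7.44 > v7.5 (minor version 44 > 5).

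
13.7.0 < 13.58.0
True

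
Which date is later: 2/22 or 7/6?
7/6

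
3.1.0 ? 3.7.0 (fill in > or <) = <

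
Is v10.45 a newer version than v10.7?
Yes. Version numbers are compared segment by segment as integers, not as decimals: minor version 45 > 7, so v10.45 > v10.7 (even though the decimal 10.45 < 10.7).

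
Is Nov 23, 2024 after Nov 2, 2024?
Yes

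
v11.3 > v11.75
False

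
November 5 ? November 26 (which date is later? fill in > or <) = <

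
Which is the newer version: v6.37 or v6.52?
v6.52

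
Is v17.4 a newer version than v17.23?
No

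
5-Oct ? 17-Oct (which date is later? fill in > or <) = <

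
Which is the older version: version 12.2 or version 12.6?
version 12.2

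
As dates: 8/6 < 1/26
False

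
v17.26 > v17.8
True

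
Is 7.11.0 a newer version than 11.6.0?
No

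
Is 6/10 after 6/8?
Yes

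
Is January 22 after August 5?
No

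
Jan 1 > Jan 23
False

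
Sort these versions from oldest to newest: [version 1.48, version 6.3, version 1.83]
[version 1.48, version 1.83, version 6.3]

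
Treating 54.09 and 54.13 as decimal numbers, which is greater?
54.13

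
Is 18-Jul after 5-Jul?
Yes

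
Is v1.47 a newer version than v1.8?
Yes. Version numbers are compared segment by segment as integers, not as decimals: minor version 47 > 8, so v1.47 > v1.8 (even though the decimal 1.47 < 1.8).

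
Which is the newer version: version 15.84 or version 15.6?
version 15.84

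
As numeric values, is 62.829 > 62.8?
True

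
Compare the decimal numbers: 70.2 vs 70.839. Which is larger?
70.839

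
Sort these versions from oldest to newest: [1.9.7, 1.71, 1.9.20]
[1.9.7, 1.9.20, 1.71]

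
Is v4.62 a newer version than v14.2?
No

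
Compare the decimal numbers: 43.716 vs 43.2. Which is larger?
43.716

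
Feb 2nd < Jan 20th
False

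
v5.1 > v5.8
False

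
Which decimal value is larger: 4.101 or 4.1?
4.101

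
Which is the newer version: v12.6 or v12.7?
v12.7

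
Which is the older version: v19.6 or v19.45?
v19.6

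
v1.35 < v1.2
False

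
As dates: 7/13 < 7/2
False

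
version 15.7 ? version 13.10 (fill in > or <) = >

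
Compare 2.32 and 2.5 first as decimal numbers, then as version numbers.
As decimals: 2.32 < 2.5. As versions: v2.32 > v2.5 (minor version 32 > 5).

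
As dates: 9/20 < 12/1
True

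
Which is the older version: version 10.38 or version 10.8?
version 10.8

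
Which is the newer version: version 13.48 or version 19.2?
version 19.2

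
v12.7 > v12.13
False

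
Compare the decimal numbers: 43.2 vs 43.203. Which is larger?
43.203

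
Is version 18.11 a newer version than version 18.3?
Yes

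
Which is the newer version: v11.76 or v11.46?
v11.76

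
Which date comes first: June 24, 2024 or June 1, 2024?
June 1, 2024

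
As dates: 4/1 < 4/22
True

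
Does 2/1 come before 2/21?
Yes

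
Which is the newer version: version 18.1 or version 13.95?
version 18.1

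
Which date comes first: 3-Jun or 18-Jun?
3-Jun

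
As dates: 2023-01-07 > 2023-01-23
False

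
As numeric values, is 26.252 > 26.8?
False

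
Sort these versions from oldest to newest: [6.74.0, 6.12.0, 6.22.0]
[6.12.0, 6.22.0, 6.74.0]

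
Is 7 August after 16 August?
No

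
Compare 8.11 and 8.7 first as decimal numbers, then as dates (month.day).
As decimals: 8.11 < 8.7. As dates: 8/11 is later than 8/7 (day 11 > day 7).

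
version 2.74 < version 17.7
True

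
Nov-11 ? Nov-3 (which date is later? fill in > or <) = >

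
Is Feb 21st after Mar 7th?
No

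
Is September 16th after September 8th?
Yes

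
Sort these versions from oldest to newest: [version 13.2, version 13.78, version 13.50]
[version 13.2, version 13.50, version 13.78]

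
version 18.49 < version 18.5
False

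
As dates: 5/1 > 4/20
True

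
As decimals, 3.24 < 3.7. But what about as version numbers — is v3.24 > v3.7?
True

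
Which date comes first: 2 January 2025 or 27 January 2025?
2 January 2025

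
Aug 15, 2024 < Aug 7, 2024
False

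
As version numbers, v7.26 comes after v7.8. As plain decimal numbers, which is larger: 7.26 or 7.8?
7.8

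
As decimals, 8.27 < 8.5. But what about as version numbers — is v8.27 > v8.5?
True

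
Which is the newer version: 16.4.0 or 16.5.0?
16.5.0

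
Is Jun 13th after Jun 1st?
Yes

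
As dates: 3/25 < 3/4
False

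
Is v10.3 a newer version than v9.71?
Yes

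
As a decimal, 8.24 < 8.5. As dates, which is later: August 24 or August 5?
August 24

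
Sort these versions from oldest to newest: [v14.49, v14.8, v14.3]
[v14.3, v14.8, v14.49]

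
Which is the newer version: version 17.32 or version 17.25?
version 17.32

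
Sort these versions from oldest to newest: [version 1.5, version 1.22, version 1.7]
[version 1.5, version 1.7, version 1.22]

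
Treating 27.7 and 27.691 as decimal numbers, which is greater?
27.7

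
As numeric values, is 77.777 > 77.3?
True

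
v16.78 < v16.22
False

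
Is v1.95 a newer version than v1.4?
Yes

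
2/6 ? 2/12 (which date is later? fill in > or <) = <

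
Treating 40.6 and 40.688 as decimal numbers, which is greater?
40.688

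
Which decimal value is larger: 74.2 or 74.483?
74.483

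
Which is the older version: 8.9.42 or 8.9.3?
8.9.3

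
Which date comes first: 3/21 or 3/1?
3/1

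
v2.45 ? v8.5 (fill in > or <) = <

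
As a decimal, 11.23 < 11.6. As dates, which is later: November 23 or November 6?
November 23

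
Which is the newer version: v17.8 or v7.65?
v17.8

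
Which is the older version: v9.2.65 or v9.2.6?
v9.2.6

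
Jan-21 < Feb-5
True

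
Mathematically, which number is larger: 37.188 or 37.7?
37.7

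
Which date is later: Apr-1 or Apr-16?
Apr-16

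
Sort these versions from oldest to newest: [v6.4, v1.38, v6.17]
[v1.38, v6.4, v6.17]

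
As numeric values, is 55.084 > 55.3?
False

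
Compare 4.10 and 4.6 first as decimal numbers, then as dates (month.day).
As decimals: 4.10 < 4.6. As dates: 4/10 is later than 4/6 (day 10 > day 6).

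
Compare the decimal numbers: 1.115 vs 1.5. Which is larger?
1.5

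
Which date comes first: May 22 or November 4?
May 22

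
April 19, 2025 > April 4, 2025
True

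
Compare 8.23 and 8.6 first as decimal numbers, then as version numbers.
As decimals: 8.23 < 8.6. As versions: v8.23 > v8.6 (minor version 23 > 6).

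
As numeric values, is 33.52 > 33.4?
True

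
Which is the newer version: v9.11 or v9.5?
v9.11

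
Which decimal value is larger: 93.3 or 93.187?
93.3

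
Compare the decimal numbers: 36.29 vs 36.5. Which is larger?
36.5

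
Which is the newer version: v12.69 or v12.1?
v12.69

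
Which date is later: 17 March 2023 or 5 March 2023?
17 March 2023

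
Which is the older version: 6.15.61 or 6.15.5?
6.15.5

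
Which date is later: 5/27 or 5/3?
5/27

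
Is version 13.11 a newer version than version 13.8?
Yes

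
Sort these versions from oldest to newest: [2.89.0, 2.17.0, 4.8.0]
[2.17.0, 2.89.0, 4.8.0]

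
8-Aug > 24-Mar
True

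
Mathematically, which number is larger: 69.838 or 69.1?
69.838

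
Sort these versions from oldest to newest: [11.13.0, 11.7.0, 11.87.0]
[11.7.0, 11.13.0, 11.87.0]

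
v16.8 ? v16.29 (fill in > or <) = <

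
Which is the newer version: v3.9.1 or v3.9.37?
v3.9.37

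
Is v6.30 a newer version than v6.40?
No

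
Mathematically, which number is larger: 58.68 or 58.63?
58.68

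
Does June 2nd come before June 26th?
Yes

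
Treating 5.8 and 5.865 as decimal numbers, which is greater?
5.865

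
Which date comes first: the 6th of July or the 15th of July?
the 6th of July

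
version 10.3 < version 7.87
False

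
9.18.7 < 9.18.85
True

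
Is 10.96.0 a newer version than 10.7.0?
Yes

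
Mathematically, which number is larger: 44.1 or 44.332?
44.332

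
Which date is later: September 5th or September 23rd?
September 23rd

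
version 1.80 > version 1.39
True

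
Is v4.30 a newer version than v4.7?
Yes. Version numbers are compared segment by segment as integers, not as decimals: minor version 30 > 7, so v4.30 > v4.7 (even though the decimal 4.30 < 4.7).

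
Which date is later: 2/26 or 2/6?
2/26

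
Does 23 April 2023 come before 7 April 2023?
No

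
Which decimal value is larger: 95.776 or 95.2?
95.776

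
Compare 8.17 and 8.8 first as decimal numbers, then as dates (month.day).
As decimals: 8.17 < 8.8. As dates: 8/17 is later than 8/8 (day 17 > day 8).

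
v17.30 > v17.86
False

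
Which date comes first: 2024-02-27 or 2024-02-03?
2024-02-03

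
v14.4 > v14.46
False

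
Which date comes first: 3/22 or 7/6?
3/22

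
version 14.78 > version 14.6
True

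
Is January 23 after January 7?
Yes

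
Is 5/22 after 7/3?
No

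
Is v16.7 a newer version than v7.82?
Yes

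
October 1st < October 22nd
True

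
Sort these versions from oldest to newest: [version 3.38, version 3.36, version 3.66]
[version 3.36, version 3.38, version 3.66]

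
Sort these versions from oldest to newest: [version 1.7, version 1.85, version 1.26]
[version 1.7, version 1.26, version 1.85]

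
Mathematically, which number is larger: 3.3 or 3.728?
3.728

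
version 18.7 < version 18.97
True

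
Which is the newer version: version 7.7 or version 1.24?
version 7.7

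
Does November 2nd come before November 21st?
Yes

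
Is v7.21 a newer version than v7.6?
Yes. Version numbers are compared segment by segment as integers, not as decimals: minor version 21 > 6, so v7.21 > v7.6 (even though the decimal 7.21 < 7.6).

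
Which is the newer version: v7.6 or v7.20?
v7.20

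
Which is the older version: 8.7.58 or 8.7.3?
8.7.3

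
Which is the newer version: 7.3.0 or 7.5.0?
7.5.0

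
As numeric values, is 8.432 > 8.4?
True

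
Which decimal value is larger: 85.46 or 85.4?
85.46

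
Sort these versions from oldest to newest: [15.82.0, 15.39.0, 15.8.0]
[15.8.0, 15.39.0, 15.82.0]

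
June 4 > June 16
False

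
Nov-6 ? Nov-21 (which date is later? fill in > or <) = <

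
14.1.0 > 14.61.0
False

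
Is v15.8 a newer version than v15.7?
Yes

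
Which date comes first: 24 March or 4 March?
4 March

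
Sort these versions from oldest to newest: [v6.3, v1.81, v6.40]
[v1.81, v6.3, v6.40]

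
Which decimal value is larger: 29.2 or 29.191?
29.2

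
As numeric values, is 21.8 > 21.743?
True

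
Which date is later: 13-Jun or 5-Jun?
13-Jun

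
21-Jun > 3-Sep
False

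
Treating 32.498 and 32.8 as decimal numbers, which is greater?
32.8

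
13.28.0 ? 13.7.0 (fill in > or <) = >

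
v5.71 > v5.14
True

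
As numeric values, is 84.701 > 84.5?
True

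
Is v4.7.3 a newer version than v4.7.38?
No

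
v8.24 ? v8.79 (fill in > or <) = <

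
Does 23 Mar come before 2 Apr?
Yes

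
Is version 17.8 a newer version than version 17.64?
No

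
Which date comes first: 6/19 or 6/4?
6/4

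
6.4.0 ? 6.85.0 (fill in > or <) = <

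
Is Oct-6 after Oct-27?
No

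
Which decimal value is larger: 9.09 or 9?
9.09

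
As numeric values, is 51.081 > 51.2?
False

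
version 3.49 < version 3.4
False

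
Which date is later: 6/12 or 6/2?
6/12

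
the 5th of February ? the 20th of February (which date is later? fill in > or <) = <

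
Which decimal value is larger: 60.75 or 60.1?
60.75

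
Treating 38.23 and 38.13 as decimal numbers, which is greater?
38.23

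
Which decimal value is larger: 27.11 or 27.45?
27.45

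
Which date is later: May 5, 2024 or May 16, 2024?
May 16, 2024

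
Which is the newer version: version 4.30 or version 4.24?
version 4.30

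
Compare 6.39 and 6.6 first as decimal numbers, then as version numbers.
As decimals: 6.39 < 6.6. As versions: v6.39 > v6.6 (minor version 39 > 6).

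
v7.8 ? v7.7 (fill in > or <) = >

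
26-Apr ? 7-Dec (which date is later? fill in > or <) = <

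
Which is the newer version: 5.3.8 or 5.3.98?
5.3.98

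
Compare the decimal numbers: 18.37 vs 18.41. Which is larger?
18.41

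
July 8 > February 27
True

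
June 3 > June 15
False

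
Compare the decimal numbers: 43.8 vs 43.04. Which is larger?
43.8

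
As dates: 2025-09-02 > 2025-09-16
False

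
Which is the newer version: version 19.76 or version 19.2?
version 19.76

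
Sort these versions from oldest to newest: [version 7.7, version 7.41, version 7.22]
[version 7.7, version 7.22, version 7.41]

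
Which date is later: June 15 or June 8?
June 15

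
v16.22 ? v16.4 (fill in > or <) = >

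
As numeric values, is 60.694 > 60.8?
False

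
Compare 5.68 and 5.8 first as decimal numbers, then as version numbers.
As decimals: 5.68 < 5.8. As versions: v5.68 > v5.8 (minor version 68 > 8).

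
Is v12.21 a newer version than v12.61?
No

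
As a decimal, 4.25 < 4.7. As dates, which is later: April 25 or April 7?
April 25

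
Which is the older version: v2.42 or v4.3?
v2.42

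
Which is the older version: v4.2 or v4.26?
v4.2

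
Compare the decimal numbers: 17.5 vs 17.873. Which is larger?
17.873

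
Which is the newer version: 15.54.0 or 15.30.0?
15.54.0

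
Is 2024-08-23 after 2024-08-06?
Yes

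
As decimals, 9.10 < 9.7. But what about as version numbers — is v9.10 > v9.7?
True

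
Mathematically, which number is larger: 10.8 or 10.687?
10.8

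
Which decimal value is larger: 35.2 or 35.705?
35.705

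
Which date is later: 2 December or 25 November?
2 December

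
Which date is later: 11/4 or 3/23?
11/4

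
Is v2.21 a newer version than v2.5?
Yes. Version numbers are compared segment by segment as integers, not as decimals: minor version 21 > 5, so v2.21 > v2.5 (even though the decimal 2.21 < 2.5).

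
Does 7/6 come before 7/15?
Yes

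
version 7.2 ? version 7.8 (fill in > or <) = <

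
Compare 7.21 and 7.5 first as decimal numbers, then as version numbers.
As decimals: 7.21 < 7.5. As versions: v7.21 > v7.5 (minor version 21 > 5).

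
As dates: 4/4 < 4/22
True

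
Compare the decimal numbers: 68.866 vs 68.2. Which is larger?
68.866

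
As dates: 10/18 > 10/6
True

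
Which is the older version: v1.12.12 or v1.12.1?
v1.12.1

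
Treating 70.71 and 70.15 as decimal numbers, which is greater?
70.71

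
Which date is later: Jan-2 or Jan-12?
Jan-12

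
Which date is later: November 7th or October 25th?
November 7th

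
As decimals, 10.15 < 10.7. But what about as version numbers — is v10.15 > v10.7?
True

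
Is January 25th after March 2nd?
No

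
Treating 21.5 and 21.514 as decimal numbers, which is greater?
21.514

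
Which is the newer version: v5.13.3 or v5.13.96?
v5.13.96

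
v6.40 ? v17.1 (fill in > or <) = <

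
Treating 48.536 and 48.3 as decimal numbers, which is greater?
48.536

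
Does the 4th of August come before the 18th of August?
Yes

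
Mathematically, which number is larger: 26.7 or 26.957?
26.957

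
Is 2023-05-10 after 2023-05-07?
Yes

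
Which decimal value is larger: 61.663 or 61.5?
61.663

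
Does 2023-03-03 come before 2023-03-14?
Yes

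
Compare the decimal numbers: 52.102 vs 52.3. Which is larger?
52.3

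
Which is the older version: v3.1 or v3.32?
v3.1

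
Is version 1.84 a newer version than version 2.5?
No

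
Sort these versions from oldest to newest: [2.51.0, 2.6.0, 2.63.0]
[2.6.0, 2.51.0, 2.63.0]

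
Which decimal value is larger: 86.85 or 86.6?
86.85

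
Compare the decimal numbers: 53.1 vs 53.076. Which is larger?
53.1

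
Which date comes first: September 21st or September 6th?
September 6th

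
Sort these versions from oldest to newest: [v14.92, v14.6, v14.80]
[v14.6, v14.80, v14.92]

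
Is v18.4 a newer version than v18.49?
No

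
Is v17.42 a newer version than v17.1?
Yes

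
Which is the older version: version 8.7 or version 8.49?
version 8.7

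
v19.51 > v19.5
True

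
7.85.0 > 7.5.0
True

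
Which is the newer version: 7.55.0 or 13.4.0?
13.4.0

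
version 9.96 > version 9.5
True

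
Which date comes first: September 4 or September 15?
September 4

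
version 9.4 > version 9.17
False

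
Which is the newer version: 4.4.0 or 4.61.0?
4.61.0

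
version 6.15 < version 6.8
False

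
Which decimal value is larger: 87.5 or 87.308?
87.5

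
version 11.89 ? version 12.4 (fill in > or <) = <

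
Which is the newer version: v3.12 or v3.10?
v3.12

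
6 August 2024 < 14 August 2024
True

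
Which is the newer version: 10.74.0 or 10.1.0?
10.74.0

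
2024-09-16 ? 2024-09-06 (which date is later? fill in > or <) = >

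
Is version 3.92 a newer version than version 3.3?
Yes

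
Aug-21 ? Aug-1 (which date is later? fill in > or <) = >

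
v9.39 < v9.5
False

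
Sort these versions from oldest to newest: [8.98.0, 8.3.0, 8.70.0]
[8.3.0, 8.70.0, 8.98.0]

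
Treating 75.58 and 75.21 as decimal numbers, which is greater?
75.58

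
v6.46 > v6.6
True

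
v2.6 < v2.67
True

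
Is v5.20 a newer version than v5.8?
Yes. Version numbers are compared segment by segment as integers, not as decimals: minor version 20 > 8, so v5.20 > v5.8 (even though the decimal 5.20 < 5.8).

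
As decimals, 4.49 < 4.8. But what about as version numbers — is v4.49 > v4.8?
True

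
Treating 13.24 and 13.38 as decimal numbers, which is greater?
13.38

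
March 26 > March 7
True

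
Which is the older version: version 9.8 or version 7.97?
version 7.97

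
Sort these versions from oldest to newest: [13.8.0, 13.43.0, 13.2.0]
[13.2.0, 13.8.0, 13.43.0]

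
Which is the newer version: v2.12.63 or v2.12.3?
v2.12.63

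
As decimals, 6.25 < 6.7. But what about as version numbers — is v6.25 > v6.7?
True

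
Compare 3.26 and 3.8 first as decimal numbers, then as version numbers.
As decimals: 3.26 < 3.8. As versions: v3.26 > v3.8 (minor version 26 > 8).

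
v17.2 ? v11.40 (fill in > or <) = >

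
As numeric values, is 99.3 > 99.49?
False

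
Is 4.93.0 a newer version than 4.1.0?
Yes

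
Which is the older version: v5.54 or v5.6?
v5.6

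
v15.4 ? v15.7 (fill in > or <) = <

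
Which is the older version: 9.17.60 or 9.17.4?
9.17.4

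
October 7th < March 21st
False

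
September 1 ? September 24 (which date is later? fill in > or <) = <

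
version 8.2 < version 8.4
True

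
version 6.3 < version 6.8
True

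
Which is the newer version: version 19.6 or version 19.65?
version 19.65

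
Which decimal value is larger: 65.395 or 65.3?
65.395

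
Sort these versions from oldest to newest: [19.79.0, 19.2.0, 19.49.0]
[19.2.0, 19.49.0, 19.79.0]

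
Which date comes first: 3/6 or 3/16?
3/6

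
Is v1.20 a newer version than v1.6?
Yes. Version numbers are compared segment by segment as integers, not as decimals: minor version 20 > 6, so v1.20 > v1.6 (even though the decimal 1.20 < 1.6).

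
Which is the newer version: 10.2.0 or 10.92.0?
10.92.0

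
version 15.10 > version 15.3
True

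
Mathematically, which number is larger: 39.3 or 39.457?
39.457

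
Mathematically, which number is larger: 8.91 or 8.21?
8.91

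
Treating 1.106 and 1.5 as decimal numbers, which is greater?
1.5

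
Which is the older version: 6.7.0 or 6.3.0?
6.3.0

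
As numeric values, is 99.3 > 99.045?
True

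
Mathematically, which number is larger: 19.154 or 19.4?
19.4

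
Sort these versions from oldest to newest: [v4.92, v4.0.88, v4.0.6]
[v4.0.6, v4.0.88, v4.92]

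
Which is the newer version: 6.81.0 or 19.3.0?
19.3.0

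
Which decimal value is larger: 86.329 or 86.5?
86.5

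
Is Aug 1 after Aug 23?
No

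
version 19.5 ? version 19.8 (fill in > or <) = <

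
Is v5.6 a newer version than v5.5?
Yes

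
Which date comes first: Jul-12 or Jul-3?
Jul-3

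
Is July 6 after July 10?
No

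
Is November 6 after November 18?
No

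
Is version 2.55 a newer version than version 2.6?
Yes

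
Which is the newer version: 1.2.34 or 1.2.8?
1.2.34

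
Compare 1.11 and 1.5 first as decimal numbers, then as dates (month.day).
As decimals: 1.11 < 1.5. As dates: 1/11 is later than 1/5 (day 11 > day 5).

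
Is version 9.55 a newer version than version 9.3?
Yes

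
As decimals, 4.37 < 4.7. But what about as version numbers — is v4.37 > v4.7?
True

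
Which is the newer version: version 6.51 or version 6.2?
version 6.51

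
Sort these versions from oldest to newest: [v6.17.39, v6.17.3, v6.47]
[v6.17.3, v6.17.39, v6.47]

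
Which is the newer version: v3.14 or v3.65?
v3.65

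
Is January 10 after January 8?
Yes. Day 10 comes after day 8 in January — this is a date comparison, not a decimal one (the decimal 1.10 would be smaller than 1.8).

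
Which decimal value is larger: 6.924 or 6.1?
6.924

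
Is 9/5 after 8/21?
Yes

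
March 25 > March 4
True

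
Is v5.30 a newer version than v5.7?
Yes. Version numbers are compared segment by segment as integers, not as decimals: minor version 30 > 7, so v5.30 > v5.7 (even though the decimal 5.30 < 5.7).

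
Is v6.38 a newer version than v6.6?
Yes. Version numbers are compared segment by segment as integers, not as decimals: minor version 38 > 6, so v6.38 > v6.6 (even though the decimal 6.38 < 6.6).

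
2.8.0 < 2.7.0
False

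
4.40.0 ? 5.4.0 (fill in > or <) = <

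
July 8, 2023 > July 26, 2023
False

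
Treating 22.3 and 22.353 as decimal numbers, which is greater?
22.353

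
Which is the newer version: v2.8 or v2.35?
v2.35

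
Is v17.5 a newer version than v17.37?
No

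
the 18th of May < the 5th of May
False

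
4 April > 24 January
True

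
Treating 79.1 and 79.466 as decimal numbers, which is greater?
79.466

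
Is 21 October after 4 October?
Yes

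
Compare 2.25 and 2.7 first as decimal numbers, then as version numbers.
As decimals: 2.25 < 2.7. As versions: v2.25 > v2.7 (minor version 25 > 7).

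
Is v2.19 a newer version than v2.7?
Yes. Version numbers are compared segment by segment as integers, not as decimals: minor version 19 > 7, so v2.19 > v2.7 (even though the decimal 2.19 < 2.7).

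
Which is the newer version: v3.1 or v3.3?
v3.3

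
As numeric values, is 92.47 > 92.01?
True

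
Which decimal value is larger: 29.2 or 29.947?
29.947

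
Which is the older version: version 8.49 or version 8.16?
version 8.16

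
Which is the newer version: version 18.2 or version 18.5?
version 18.5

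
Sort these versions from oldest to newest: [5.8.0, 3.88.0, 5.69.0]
[3.88.0, 5.8.0, 5.69.0]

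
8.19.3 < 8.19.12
True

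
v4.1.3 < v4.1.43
True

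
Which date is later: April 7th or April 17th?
April 17th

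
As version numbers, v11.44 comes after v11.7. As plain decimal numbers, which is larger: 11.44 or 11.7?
11.7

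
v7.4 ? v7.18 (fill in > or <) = <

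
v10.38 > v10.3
True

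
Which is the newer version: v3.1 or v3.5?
v3.5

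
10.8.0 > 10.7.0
True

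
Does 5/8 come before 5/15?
Yes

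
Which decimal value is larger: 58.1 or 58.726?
58.726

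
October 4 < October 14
True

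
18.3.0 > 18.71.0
False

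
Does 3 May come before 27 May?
Yes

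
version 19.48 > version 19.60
False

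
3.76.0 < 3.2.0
False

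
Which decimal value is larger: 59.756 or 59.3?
59.756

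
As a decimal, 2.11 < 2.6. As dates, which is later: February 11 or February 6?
February 11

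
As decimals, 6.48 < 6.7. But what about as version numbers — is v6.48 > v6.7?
True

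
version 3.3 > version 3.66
False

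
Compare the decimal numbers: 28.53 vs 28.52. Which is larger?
28.53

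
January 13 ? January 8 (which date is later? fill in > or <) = >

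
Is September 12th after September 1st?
Yes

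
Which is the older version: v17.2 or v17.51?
v17.2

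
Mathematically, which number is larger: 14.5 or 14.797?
14.797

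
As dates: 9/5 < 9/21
True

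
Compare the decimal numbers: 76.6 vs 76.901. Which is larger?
76.901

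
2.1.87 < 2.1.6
False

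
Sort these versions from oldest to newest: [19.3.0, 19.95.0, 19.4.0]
[19.3.0, 19.4.0, 19.95.0]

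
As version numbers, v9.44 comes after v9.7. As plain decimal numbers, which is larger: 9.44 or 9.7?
9.7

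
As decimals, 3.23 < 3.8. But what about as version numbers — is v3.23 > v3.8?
True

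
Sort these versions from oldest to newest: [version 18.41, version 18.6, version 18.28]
[version 18.6, version 18.28, version 18.41]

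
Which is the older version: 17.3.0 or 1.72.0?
1.72.0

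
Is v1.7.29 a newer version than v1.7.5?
Yes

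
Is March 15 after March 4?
Yes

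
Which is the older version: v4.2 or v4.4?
v4.2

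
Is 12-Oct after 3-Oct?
Yes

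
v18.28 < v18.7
False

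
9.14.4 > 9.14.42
False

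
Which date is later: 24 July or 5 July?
24 July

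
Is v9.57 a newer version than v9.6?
Yes. Version numbers are compared segment by segment as integers, not as decimals: minor version 57 > 6, so v9.57 > v9.6 (even though the decimal 9.57 < 9.6).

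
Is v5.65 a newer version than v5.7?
Yes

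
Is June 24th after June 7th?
Yes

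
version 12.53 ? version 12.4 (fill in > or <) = >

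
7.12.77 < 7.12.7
False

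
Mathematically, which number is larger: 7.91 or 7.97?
7.97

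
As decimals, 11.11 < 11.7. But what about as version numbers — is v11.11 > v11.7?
True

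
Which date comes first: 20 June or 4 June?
4 June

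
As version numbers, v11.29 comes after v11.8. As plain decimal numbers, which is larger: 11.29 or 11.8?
11.8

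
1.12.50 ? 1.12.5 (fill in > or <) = >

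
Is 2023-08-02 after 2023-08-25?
No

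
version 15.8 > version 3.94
True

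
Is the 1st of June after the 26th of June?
No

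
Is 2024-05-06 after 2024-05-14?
No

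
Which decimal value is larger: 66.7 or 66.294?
66.7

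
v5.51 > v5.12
True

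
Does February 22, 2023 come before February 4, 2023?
No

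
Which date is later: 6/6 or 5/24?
6/6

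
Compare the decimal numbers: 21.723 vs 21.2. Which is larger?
21.723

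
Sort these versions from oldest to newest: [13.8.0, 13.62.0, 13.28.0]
[13.8.0, 13.28.0, 13.62.0]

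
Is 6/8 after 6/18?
No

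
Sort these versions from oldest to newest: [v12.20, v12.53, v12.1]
[v12.1, v12.20, v12.53]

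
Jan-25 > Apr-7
False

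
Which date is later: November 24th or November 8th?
November 24th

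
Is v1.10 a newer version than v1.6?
Yes. Version numbers are compared segment by segment as integers, not as decimals: minor version 10 > 6, so v1.10 > v1.6 (even though the decimal 1.10 < 1.6).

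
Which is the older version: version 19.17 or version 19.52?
version 19.17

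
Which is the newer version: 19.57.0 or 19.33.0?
19.57.0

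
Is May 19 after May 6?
Yes. Day 19 comes after day 6 in May — this is a date comparison, not a decimal one (the decimal 5.19 would be smaller than 5.6).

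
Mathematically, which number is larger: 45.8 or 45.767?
45.8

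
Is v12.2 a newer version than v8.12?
Yes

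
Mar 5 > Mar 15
False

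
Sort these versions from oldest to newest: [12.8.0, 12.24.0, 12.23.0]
[12.8.0, 12.23.0, 12.24.0]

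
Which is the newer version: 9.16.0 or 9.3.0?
9.16.0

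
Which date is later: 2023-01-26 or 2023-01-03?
2023-01-26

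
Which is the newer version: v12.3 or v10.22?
v12.3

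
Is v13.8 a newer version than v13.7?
Yes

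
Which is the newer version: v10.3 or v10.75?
v10.75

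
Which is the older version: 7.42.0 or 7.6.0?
7.6.0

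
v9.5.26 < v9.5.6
False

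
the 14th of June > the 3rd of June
True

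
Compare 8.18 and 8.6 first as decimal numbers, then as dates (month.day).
As decimals: 8.18 < 8.6. As dates: 8/18 is later than 8/6 (day 18 > day 6).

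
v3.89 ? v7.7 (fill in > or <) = <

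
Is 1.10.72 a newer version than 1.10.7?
Yes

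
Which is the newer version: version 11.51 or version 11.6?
version 11.51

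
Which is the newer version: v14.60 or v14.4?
v14.60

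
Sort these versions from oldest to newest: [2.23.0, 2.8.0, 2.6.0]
[2.6.0, 2.8.0, 2.23.0]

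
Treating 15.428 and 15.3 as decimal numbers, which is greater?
15.428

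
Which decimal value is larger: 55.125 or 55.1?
55.125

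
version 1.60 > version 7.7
False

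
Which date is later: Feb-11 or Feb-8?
Feb-11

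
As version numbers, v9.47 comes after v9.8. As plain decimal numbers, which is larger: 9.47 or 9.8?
9.8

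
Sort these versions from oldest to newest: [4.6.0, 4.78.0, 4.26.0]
[4.6.0, 4.26.0, 4.78.0]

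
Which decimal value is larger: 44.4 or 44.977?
44.977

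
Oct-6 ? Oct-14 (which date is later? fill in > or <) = <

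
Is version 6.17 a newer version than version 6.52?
No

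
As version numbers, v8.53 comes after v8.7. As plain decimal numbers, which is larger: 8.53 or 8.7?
8.7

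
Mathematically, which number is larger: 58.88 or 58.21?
58.88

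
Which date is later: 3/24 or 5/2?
5/2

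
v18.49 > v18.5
True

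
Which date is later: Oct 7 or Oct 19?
Oct 19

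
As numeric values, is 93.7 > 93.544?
True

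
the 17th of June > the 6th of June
True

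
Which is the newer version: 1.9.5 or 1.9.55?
1.9.55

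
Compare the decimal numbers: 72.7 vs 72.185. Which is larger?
72.7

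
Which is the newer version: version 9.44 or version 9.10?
version 9.44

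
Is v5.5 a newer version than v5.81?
No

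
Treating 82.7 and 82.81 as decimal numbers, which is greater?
82.81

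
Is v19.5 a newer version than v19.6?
No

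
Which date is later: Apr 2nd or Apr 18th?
Apr 18th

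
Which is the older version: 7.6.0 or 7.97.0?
7.6.0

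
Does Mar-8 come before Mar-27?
Yes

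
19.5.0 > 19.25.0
False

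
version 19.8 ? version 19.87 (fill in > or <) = <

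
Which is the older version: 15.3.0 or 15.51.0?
15.3.0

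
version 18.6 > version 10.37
True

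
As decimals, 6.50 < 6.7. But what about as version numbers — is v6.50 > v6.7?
True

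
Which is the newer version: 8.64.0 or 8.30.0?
8.64.0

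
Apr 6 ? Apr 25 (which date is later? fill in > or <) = <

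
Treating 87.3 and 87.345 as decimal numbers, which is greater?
87.345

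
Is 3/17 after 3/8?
Yes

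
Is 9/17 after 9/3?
Yes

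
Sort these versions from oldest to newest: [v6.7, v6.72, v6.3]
[v6.3, v6.7, v6.72]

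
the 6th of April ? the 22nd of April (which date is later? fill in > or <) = <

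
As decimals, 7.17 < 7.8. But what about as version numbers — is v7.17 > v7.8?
True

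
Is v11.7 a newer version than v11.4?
Yes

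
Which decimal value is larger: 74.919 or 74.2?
74.919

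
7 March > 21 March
False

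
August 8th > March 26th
True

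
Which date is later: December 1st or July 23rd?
December 1st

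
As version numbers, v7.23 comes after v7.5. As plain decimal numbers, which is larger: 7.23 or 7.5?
7.5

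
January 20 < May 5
True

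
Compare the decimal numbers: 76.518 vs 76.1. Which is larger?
76.518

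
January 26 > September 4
False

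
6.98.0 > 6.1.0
True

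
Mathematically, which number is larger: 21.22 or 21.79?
21.79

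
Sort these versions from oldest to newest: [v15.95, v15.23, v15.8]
[v15.8, v15.23, v15.95]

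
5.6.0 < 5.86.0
True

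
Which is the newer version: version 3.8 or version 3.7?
version 3.8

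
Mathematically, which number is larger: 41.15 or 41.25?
41.25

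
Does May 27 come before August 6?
Yes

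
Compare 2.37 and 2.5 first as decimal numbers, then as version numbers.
As decimals: 2.37 < 2.5. As versions: v2.37 > v2.5 (minor version 37 > 5).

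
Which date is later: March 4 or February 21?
March 4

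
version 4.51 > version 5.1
False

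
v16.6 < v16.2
False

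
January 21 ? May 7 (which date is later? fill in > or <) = <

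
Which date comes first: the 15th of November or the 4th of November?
the 4th of November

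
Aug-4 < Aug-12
True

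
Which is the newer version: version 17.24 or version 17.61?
version 17.61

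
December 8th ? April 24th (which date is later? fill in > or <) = >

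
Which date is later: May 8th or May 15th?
May 15th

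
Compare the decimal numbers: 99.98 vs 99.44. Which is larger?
99.98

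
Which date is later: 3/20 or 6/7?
6/7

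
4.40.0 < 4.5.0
False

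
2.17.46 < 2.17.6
False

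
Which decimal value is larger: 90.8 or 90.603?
90.8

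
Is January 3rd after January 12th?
No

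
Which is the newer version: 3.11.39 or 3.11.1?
3.11.39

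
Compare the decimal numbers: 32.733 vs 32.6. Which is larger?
32.733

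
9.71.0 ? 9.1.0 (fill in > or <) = >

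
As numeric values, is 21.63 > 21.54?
True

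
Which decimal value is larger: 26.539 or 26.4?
26.539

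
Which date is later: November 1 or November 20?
November 20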